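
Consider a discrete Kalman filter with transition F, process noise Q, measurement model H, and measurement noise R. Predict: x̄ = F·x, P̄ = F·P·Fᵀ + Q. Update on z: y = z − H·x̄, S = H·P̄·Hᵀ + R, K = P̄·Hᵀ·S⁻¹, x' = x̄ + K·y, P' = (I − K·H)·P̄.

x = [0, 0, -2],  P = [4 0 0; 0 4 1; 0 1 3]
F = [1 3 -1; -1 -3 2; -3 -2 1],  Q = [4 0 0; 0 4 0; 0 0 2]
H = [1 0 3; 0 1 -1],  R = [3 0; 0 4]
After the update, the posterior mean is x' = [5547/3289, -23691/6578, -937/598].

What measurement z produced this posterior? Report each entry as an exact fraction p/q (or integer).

z = [-3, -2]

x̄ = F·x = [2, -4, -2]
P̄ = F·P·Fᵀ + Q = [41 -37 -34; -37 44 35; -34 35 53]
S = H·P̄·Hᵀ + R = [317 -57; -57 31]
K = P̄·Hᵀ·S⁻¹ = [-1031/3289 -2214/3289; 2621/6578 6729/6578; 259/598 129/598]
x' − x̄ = [-1031/3289, 2621/6578, 259/598] = K·y
y = (KᵀK)⁻¹·Kᵀ·(x' − x̄) = [1, 0]
z = y + H·x̄ = [1, 0] + [-4, -2] = [-3, -2]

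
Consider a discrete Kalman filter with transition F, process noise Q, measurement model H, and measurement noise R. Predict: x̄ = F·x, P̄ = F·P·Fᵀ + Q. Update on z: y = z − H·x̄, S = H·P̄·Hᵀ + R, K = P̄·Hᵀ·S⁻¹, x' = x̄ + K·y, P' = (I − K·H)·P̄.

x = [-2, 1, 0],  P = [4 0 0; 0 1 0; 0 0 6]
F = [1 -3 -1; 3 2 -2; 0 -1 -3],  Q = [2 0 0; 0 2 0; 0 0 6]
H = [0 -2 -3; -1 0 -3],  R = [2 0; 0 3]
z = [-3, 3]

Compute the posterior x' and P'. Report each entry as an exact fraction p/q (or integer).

x̄ = F·x = [-5, -4, -1]
P̄ = F·P·Fᵀ + Q = [21 18 21; 18 66 34; 21 34 61]
y = z − H·x̄ = [-14, -5]
S = H·P̄·Hᵀ + R = [1223 852; 852 699]
K = P̄·Hᵀ·S⁻¹ = [789/42991 -6128/42991; -20442/42991 17536/42991; -547/42991 -11880/42991]
x' = x̄ + K·y = [-195361/42991, 26544/42991, 24067/42991]
P' = (I − K·H)·P̄ = [466170/42991 223104/42991 -149262/42991; 223104/42991 158298/42991 -91904/42991; -149262/42991 -91904/42991 61634/42991]

x' = [-195361/42991, 26544/42991, 24067/42991]
P' = [466170/42991 223104/42991 -149262/42991; 223104/42991 158298/42991 -91904/42991; -149262/42991 -91904/42991 61634/42991]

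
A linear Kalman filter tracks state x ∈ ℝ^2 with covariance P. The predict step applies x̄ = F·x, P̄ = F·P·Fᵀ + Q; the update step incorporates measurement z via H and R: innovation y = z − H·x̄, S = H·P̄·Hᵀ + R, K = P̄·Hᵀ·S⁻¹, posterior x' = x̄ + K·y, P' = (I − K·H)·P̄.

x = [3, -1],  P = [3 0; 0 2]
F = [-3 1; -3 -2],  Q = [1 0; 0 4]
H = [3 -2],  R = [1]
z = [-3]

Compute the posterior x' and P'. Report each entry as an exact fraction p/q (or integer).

x' = [-938/151, -1174/151]
P' = [2594/151 3869/151; 3869/151 5808/151]

x̄ = F·x = [-10, -7]
P̄ = F·P·Fᵀ + Q = [30 23; 23 39]
y = z − H·x̄ = [13]
S = H·P̄·Hᵀ + R = [151]
K = P̄·Hᵀ·S⁻¹ = [44/151; -9/151]
x' = x̄ + K·y = [-938/151, -1174/151]
P' = (I − K·H)·P̄ = [2594/151 3869/151; 3869/151 5808/151]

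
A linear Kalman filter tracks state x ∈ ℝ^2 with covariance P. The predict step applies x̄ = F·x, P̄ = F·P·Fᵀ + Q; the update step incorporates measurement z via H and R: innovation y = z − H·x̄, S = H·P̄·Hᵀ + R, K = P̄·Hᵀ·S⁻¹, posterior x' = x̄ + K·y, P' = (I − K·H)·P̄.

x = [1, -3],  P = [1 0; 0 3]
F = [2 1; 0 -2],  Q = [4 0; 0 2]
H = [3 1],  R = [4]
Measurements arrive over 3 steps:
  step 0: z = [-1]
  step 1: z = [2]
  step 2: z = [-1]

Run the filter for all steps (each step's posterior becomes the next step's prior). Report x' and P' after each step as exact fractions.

step 0: x̄ = F·x = [-1, 6]
step 0: P̄ = F·P·Fᵀ + Q = [11 -6; -6 14]
step 0: y = z − H·x̄ = [-4]
step 0: S = H·P̄·Hᵀ + R = [81]
step 0: K = P̄·Hᵀ·S⁻¹ = [1/3; -4/81]
step 0: x' = x̄ + K·y = [-7/3, 502/81]
step 0: P' = (I − K·H)·P̄ = [2 -14/3; -14/3 1118/81]
step 1: x̄ = F·x = [124/81, -1004/81]
step 1: P̄ = F·P·Fᵀ + Q = [578/81 -724/81; -724/81 4634/81]
step 1: y = z − H·x̄ = [794/81]
step 1: S = H·P̄·Hᵀ + R = [5816/81]
step 1: K = P̄·Hᵀ·S⁻¹ = [505/2908; 1231/2908]
step 1: x' = x̄ + K·y = [4701/1454, -11989/1454]
step 1: P' = (I − K·H)·P̄ = [7227/1454 -20671/1454; -20671/1454 64475/1454]
step 2: x̄ = F·x = [-2587/1454, 11989/727]
step 2: P̄ = F·P·Fᵀ + Q = [16515/1454 -23133/727; -23133/727 130404/727]
step 2: y = z − H·x̄ = [-17671/1454]
step 2: S = H·P̄·Hᵀ + R = [137663/1454]
step 2: K = P̄·Hᵀ·S⁻¹ = [3279/137663; 122010/137663]
step 2: x' = x̄ + K·y = [-284785/137663, 787376/137663]
step 2: P' = (I − K·H)·P̄ = [1556226/137663 -4655562/137663; -4655562/137663 14454726/137663]

step 0: x' = [-7/3, 502/81], P' = [2 -14/3; -14/3 1118/81]
step 1: x' = [4701/1454, -11989/1454], P' = [7227/1454 -20671/1454; -20671/1454 64475/1454]
step 2: x' = [-284785/137663, 787376/137663], P' = [1556226/137663 -4655562/137663; -4655562/137663 14454726/137663]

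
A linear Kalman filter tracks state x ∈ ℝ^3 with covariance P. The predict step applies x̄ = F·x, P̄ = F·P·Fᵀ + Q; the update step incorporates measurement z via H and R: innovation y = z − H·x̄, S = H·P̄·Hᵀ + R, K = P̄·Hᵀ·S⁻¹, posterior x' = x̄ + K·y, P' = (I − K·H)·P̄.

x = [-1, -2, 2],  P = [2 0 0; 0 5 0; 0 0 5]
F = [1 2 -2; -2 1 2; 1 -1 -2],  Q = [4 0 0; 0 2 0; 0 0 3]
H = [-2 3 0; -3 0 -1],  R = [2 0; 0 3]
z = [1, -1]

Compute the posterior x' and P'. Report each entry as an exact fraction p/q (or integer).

x̄ = F·x = [-9, 4, -3]
P̄ = F·P·Fᵀ + Q = [46 -14 12; -14 35 -29; 12 -29 30]
y = z − H·x̄ = [-29, -31]
S = H·P̄·Hᵀ + R = [669 513; 513 519]
K = P̄·Hᵀ·S⁻¹ = [1234/14007 -1756/4669; 5434/14007 -3455/14007; -13/46 7/46]
x' = x̄ + K·y = [1459/14007, 1849/4669, 11/23]
P' = (I − K·H)·P̄ = [19478/14007 13808/14007 -70/23; 13808/14007 4276/4669 -51/23; -70/23 -51/23 399/46]

x' = [1459/14007, 1849/4669, 11/23]
P' = [19478/14007 13808/14007 -70/23; 13808/14007 4276/4669 -51/23; -70/23 -51/23 399/46]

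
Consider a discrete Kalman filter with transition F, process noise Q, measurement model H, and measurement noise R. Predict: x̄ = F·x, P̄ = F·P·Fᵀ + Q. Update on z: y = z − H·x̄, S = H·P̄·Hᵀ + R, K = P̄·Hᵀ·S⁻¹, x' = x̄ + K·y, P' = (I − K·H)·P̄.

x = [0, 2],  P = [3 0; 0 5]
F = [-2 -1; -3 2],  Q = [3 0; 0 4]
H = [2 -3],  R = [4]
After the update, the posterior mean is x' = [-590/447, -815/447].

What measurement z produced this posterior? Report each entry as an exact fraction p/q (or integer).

x̄ = F·x = [-2, 4]
P̄ = F·P·Fᵀ + Q = [20 8; 8 51]
S = H·P̄·Hᵀ + R = [447]
K = P̄·Hᵀ·S⁻¹ = [16/447; -137/447]
x' − x̄ = [304/447, -2603/447] = K·y
y = (KᵀK)⁻¹·Kᵀ·(x' − x̄) = [19]
z = y + H·x̄ = [19] + [-16] = [3]

z = [3]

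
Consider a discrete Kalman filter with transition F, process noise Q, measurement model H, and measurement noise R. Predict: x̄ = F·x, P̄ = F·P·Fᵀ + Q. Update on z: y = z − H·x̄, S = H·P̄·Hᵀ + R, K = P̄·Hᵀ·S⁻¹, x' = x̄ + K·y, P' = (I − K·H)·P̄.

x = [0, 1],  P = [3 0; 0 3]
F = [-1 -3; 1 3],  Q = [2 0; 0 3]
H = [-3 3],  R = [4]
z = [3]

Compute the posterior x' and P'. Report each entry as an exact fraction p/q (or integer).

x̄ = F·x = [-3, 3]
P̄ = F·P·Fᵀ + Q = [32 -30; -30 33]
y = z − H·x̄ = [-15]
S = H·P̄·Hᵀ + R = [1129]
K = P̄·Hᵀ·S⁻¹ = [-186/1129; 189/1129]
x' = x̄ + K·y = [-597/1129, 552/1129]
P' = (I − K·H)·P̄ = [1532/1129 1284/1129; 1284/1129 1536/1129]

x' = [-597/1129, 552/1129]
P' = [1532/1129 1284/1129; 1284/1129 1536/1129]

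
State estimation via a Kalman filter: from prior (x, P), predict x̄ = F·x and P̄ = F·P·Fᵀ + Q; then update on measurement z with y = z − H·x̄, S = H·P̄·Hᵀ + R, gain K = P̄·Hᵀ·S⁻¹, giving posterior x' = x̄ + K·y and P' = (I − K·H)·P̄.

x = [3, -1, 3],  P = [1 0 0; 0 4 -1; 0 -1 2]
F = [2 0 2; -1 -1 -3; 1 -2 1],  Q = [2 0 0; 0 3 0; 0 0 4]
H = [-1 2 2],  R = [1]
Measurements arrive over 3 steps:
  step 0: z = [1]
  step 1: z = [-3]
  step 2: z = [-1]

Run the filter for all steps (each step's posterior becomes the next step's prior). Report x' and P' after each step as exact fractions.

step 0: x' = [1806/179, -1133/179, 2116/179], P' = [2182/179 -1356/179 2438/179; -1356/179 1644/179 -2300/179; 2438/179 -2300/179 3537/179]
step 1: x' = [113618/20387, -94909/20387, 119642/20387], P' = [2436778/61161 -1912598/61161 3107654/61161; -1912598/61161 1786264/61161 -2721475/61161; 3107654/61161 -2721475/61161 4257793/61161]
step 2: x' = [458223862/61964299, -289176031/61964299, 486772942/61964299], P' = [2844312038/61964299 -2245619248/61964299 3640236998/61964299; -2245619248/61964299 2062532084/61964299 -3160704686/61964299; 3640236998/61964299 -3160704686/61964299 4957892813/61964299]

step 0: x̄ = F·x = [12, -11, 8]
step 0: P̄ = F·P·Fᵀ + Q = [14 -12 10; -12 20 -4; 10 -4 27]
step 0: y = z − H·x̄ = [19]
step 0: S = H·P̄·Hᵀ + R = [179]
step 0: K = P̄·Hᵀ·S⁻¹ = [-18/179; 44/179; 36/179]
step 0: x' = x̄ + K·y = [1806/179, -1133/179, 2116/179]
step 0: P' = (I − K·H)·P̄ = [2182/179 -1356/179 2438/179; -1356/179 1644/179 -2300/179; 2438/179 -2300/179 3537/179]
step 1: x̄ = F·x = [7844/179, -7021/179, 6188/179]
step 1: P̄ = F·P·Fᵀ + Q = [42738/179 -37778/179 35814/179; -37778/179 34312/179 -32113/179; 35814/179 -32113/179 32511/179]
step 1: y = z − H·x̄ = [8973/179]
step 1: S = H·P̄·Hᵀ + R = [61161/179]
step 1: K = P̄·Hᵀ·S⁻¹ = [-46666/61161; 42176/61161; -35018/61161]
step 1: x' = x̄ + K·y = [113618/20387, -94909/20387, 119642/20387]
step 1: P' = (I − K·H)·P̄ = [2436778/61161 -1912598/61161 3107654/61161; -1912598/61161 1786264/61161 -2721475/61161; 3107654/61161 -2721475/61161 4257793/61161]
step 2: x̄ = F·x = [466520/20387, -377635/20387, 423078/20387]
step 2: P̄ = F·P·Fᵀ + Q = [17253946/20387 -15337800/20387 14785350/20387; -15337800/20387 41218540/61161 -39588218/61161; 14785350/20387 -39588218/61161 38835871/61161]
step 2: y = z − H·x̄ = [355247/20387]
step 2: S = H·P̄·Hᵀ + R = [61964299/61161]
step 2: K = P̄·Hᵀ·S⁻¹ = [-55076538/61964299; 49274044/61964299; -45860744/61964299]
step 2: x' = x̄ + K·y = [458223862/61964299, -289176031/61964299, 486772942/61964299]
step 2: P' = (I − K·H)·P̄ = [2844312038/61964299 -2245619248/61964299 3640236998/61964299; -2245619248/61964299 2062532084/61964299 -3160704686/61964299; 3640236998/61964299 -3160704686/61964299 4957892813/61964299]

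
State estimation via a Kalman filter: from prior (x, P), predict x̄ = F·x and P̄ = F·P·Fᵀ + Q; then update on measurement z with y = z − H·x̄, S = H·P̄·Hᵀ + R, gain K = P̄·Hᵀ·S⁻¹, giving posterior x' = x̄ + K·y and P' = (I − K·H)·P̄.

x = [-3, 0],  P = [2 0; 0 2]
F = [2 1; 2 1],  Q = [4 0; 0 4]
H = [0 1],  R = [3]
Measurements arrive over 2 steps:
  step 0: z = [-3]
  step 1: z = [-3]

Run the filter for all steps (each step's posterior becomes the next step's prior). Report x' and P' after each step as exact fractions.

step 0: x̄ = F·x = [-6, -6]
step 0: P̄ = F·P·Fᵀ + Q = [14 10; 10 14]
step 0: y = z − H·x̄ = [3]
step 0: S = H·P̄·Hᵀ + R = [17]
step 0: K = P̄·Hᵀ·S⁻¹ = [10/17; 14/17]
step 0: x' = x̄ + K·y = [-72/17, -60/17]
step 0: P' = (I − K·H)·P̄ = [138/17 30/17; 30/17 42/17]
step 1: x̄ = F·x = [-12, -12]
step 1: P̄ = F·P·Fᵀ + Q = [46 42; 42 46]
step 1: y = z − H·x̄ = [9]
step 1: S = H·P̄·Hᵀ + R = [49]
step 1: K = P̄·Hᵀ·S⁻¹ = [6/7; 46/49]
step 1: x' = x̄ + K·y = [-30/7, -174/49]
step 1: P' = (I − K·H)·P̄ = [10 18/7; 18/7 138/49]

step 0: x' = [-72/17, -60/17], P' = [138/17 30/17; 30/17 42/17]
step 1: x' = [-30/7, -174/49], P' = [10 18/7; 18/7 138/49]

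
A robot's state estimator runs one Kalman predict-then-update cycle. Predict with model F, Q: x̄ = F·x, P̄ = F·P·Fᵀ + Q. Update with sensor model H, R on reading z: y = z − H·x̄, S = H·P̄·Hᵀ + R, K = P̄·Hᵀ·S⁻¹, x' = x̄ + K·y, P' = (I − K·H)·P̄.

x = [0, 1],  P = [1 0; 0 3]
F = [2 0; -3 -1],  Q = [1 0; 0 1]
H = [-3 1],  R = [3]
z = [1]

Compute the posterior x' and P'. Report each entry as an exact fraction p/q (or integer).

x' = [-42/97, -35/97]
P' = [44/97 69/97; 69/97 300/97]

x̄ = F·x = [0, -1]
P̄ = F·P·Fᵀ + Q = [5 -6; -6 13]
y = z − H·x̄ = [2]
S = H·P̄·Hᵀ + R = [97]
K = P̄·Hᵀ·S⁻¹ = [-21/97; 31/97]
x' = x̄ + K·y = [-42/97, -35/97]
P' = (I − K·H)·P̄ = [44/97 69/97; 69/97 300/97]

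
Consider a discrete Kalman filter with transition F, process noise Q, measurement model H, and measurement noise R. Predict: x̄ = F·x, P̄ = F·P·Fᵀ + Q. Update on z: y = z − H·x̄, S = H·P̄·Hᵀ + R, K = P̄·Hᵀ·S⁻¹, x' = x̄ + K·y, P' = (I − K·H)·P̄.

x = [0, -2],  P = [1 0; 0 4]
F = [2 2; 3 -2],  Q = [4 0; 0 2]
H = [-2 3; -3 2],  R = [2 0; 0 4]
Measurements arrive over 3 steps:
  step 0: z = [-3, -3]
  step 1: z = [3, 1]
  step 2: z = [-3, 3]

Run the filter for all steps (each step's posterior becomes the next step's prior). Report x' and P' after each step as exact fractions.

step 0: x' = [2175/4108, -653/1027], P' = [1519/1027 1228/1027; 1228/1027 1178/1027]
step 1: x' = [322966/361433, 1237353/722866], P' = [527574/361433 418284/361433; 418284/361433 394270/361433]
step 2: x' = [-38732257/15452829, -40375061/15452829], P' = [45191599/30905658 35846759/30905658; 35846759/30905658 33789895/30905658]

step 0: x̄ = F·x = [-4, 4]
step 0: P̄ = F·P·Fᵀ + Q = [24 -10; -10 27]
step 0: y = z − H·x̄ = [-23, -23]
step 0: S = H·P̄·Hᵀ + R = [461 436; 436 448]
step 0: K = P̄·Hᵀ·S⁻¹ = [323/1027 -2101/4108; 539/1027 -332/1027]
step 0: x' = x̄ + K·y = [2175/4108, -653/1027]
step 0: P' = (I − K·H)·P̄ = [1519/1027 1228/1027; 1228/1027 1178/1027]
step 1: x̄ = F·x = [-437/2054, 11749/4108]
step 1: P̄ = F·P·Fᵀ + Q = [24720/1027 6858/1027; 6858/1027 5701/1027]
step 1: y = z − H·x̄ = [-24671/4108, -5503/1027]
step 1: S = H·P̄·Hᵀ + R = [69947/1027 93372/1027; 93372/1027 167096/1027]
step 1: K = P̄·Hᵀ·S⁻¹ = [99852/361433 -373077/722866; 173121/361433 -116578/361433]
step 1: x' = x̄ + K·y = [322966/361433, 1237353/722866]
step 1: P' = (I − K·H)·P̄ = [527574/361433 418284/361433; 418284/361433 394270/361433]
step 2: x̄ = F·x = [1883285/361433, -268455/361433]
step 2: P̄ = F·P·Fᵀ + Q = [8479380/361433 2424932/361433; 2424932/361433 2028704/361433]
step 2: y = z − H·x̄ = [3487636/361433, 7271064/361433]
step 2: S = H·P̄·Hᵀ + R = [23799538/361433 31524388/361433; 31524388/361433 56775784/361433]
step 2: K = P̄·Hᵀ·S⁻¹ = [17157079/61811316 -9125897/17660376; 29676167/61811316 -5708641/17660376]
step 2: x' = x̄ + K·y = [-38732257/15452829, -40375061/15452829]
step 2: P' = (I − K·H)·P̄ = [45191599/30905658 35846759/30905658; 35846759/30905658 33789895/30905658]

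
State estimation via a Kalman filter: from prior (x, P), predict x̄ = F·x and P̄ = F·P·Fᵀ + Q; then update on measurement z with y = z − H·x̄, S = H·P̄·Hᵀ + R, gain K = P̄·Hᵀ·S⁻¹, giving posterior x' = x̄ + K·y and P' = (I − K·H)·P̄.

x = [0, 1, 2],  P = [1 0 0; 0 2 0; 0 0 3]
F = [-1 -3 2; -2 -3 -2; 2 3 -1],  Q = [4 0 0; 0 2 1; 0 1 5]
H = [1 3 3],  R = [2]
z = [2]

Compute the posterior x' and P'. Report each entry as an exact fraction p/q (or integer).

x' = [-108/253, -422/253, 614/253]
P' = [8494/253 3373/253 -6217/253; 3373/253 4067/253 -5144/253; -6217/253 -5144/253 7229/253]

x̄ = F·x = [1, -7, 1]
P̄ = F·P·Fᵀ + Q = [35 8 -26; 8 36 -15; -26 -15 30]
y = z − H·x̄ = [19]
S = H·P̄·Hᵀ + R = [253]
K = P̄·Hᵀ·S⁻¹ = [-19/253; 71/253; 19/253]
x' = x̄ + K·y = [-108/253, -422/253, 614/253]
P' = (I − K·H)·P̄ = [8494/253 3373/253 -6217/253; 3373/253 4067/253 -5144/253; -6217/253 -5144/253 7229/253]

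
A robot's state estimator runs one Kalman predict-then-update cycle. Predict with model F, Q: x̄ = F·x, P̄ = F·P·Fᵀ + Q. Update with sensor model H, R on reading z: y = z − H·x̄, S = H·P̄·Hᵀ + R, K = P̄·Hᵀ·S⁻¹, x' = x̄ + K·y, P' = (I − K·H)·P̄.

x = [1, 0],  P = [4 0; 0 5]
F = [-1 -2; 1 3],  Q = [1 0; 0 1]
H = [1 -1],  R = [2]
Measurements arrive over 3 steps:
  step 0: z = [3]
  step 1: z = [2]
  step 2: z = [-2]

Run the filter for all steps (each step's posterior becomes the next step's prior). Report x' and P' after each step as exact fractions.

step 0: x' = [30/29, -55/29], P' = [144/145 26/145; 26/145 194/145]
step 1: x' = [3889/6526, -10733/6526], P' = [5741/6526 527/6526; 527/6526 7785/6526]
step 2: x' = [-223823/254233, 166765/254233], P' = [222319/254233 21117/254233; 21117/254233 302277/254233]

step 0: x̄ = F·x = [-1, 1]
step 0: P̄ = F·P·Fᵀ + Q = [25 -34; -34 50]
step 0: y = z − H·x̄ = [5]
step 0: S = H·P̄·Hᵀ + R = [145]
step 0: K = P̄·Hᵀ·S⁻¹ = [59/145; -84/145]
step 0: x' = x̄ + K·y = [30/29, -55/29]
step 0: P' = (I − K·H)·P̄ = [144/145 26/145; 26/145 194/145]
step 1: x̄ = F·x = [80/29, -135/29]
step 1: P̄ = F·P·Fᵀ + Q = [1169/145 -1438/145; -1438/145 2191/145]
step 1: y = z − H·x̄ = [-157/29]
step 1: S = H·P̄·Hᵀ + R = [6526/145]
step 1: K = P̄·Hᵀ·S⁻¹ = [2607/6526; -3629/6526]
step 1: x' = x̄ + K·y = [3889/6526, -10733/6526]
step 1: P' = (I − K·H)·P̄ = [5741/6526 527/6526; 527/6526 7785/6526]
step 2: x̄ = F·x = [17577/6526, -14155/3263]
step 2: P̄ = F·P·Fᵀ + Q = [45515/6526 -27543/3263; -27543/3263 42747/3263]
step 2: y = z − H·x̄ = [-58939/6526]
step 2: S = H·P̄·Hᵀ + R = [254233/6526]
step 2: K = P̄·Hᵀ·S⁻¹ = [100601/254233; -140580/254233]
step 2: x' = x̄ + K·y = [-223823/254233, 166765/254233]
step 2: P' = (I − K·H)·P̄ = [222319/254233 21117/254233; 21117/254233 302277/254233]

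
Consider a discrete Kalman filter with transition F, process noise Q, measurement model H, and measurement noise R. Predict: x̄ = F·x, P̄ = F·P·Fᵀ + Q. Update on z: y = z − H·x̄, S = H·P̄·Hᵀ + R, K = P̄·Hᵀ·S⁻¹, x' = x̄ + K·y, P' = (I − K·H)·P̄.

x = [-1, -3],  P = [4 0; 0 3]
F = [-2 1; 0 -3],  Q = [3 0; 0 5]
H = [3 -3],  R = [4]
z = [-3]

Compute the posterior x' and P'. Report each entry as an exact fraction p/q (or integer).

x̄ = F·x = [-1, 9]
P̄ = F·P·Fᵀ + Q = [22 -9; -9 32]
y = z − H·x̄ = [27]
S = H·P̄·Hᵀ + R = [652]
K = P̄·Hᵀ·S⁻¹ = [93/652; -123/652]
x' = x̄ + K·y = [1859/652, 2547/652]
P' = (I − K·H)·P̄ = [5695/652 5571/652; 5571/652 5735/652]

x' = [1859/652, 2547/652]
P' = [5695/652 5571/652; 5571/652 5735/652]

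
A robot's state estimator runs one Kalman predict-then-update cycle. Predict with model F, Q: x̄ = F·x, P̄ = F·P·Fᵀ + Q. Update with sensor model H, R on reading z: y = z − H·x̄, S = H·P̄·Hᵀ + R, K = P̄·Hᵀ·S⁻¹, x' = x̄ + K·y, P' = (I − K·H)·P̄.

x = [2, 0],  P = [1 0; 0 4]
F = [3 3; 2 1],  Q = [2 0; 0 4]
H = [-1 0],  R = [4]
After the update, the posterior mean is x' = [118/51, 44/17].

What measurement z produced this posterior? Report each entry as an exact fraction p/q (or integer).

z = [-2]

x̄ = F·x = [6, 4]
P̄ = F·P·Fᵀ + Q = [47 18; 18 12]
S = H·P̄·Hᵀ + R = [51]
K = P̄·Hᵀ·S⁻¹ = [-47/51; -6/17]
x' − x̄ = [-188/51, -24/17] = K·y
y = (KᵀK)⁻¹·Kᵀ·(x' − x̄) = [4]
z = y + H·x̄ = [4] + [-6] = [-2]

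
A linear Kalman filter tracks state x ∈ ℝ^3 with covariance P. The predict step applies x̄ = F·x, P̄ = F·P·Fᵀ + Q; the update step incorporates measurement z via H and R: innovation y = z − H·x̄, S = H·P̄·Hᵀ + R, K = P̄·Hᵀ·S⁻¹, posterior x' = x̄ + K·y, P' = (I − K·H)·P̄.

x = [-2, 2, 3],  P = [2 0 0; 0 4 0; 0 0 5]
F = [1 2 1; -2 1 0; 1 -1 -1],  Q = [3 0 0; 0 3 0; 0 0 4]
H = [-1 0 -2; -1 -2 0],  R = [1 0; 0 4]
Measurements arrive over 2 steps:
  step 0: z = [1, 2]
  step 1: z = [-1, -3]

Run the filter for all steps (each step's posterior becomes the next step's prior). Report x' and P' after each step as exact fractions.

step 0: x̄ = F·x = [5, 6, -7]
step 0: P̄ = F·P·Fᵀ + Q = [26 4 -11; 4 15 -8; -11 -8 15]
step 0: y = z − H·x̄ = [-8, 19]
step 0: S = H·P̄·Hᵀ + R = [43 -20; -20 106]
step 0: K = P̄·Hᵀ·S⁻¹ = [-184/693 -257/693; 296/2079 -611/2079; -67/189 71/378]
step 0: x' = x̄ + K·y = [6/77, -167/231, -25/42]
step 0: P' = (I − K·H)·P̄ = [2848/231 -3758/693 -380/63; -3758/693 6859/2079 499/189; -380/63 499/189 1207/378]
step 1: x̄ = F·x = [-907/462, -29/33, 215/154]
step 1: P̄ = F·P·Fᵀ + Q = [35447/4158 3835/297 -14977/1386; 3835/297 22960/297 -5834/99; -14977/1386 -5834/99 23567/462]
step 1: y = z − H·x̄ = [-79/462, -1035/154]
step 1: S = H·P̄·Hᵀ + R = [708293/4158 -309049/1386; -309049/1386 172511/462]
step 1: K = P̄·Hᵀ·S⁻¹ = [-11528848/57742531 -12196407/57742531; 7618718/57742531 -21356476/57742531; -22330542/57742531 6561777/57742531]
step 1: x' = x̄ + K·y = [-29419595/57742531, 91485956/57742531, 40332744/57742531]
step 1: P' = (I − K·H)·P̄ = [224186036/57742531 -87700204/57742531 -106328594/57742531; -87700204/57742531 86563054/57742531 40040743/57742531; -106328594/57742531 40040743/57742531 64329568/57742531]

step 0: x' = [6/77, -167/231, -25/42], P' = [2848/231 -3758/693 -380/63; -3758/693 6859/2079 499/189; -380/63 499/189 1207/378]
step 1: x' = [-29419595/57742531, 91485956/57742531, 40332744/57742531], P' = [224186036/57742531 -87700204/57742531 -106328594/57742531; -87700204/57742531 86563054/57742531 40040743/57742531; -106328594/57742531 40040743/57742531 64329568/57742531]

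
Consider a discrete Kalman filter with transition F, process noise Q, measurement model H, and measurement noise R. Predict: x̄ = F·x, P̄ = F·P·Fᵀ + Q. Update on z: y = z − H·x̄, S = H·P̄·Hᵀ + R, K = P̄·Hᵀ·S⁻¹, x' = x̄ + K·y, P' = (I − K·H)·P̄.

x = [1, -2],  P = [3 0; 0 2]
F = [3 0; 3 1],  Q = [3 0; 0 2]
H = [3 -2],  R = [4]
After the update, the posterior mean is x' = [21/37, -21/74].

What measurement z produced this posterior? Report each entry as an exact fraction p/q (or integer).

z = [2]

x̄ = F·x = [3, 1]
P̄ = F·P·Fᵀ + Q = [30 27; 27 31]
S = H·P̄·Hᵀ + R = [74]
K = P̄·Hᵀ·S⁻¹ = [18/37; 19/74]
x' − x̄ = [-90/37, -95/74] = K·y
y = (KᵀK)⁻¹·Kᵀ·(x' − x̄) = [-5]
z = y + H·x̄ = [-5] + [7] = [2]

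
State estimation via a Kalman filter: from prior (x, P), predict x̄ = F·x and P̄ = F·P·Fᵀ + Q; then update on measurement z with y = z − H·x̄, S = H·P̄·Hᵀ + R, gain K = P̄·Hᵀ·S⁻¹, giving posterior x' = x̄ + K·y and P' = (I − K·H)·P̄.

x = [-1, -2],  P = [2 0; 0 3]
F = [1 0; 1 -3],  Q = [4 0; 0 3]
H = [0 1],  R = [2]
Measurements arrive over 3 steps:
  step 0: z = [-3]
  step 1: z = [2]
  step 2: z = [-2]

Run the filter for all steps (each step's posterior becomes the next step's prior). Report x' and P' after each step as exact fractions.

step 0: x' = [-25/17, -43/17], P' = [100/17 2/17; 2/17 32/17]
step 1: x' = [-1065/461, 1062/461], P' = [4036/461 188/461; 188/461 854/461]
step 2: x' = [-4727/12899, -32456/12899], P' = [138376/12899 6944/12899; 6944/12899 23954/12899]

step 0: x̄ = F·x = [-1, 5]
step 0: P̄ = F·P·Fᵀ + Q = [6 2; 2 32]
step 0: y = z − H·x̄ = [-8]
step 0: S = H·P̄·Hᵀ + R = [34]
step 0: K = P̄·Hᵀ·S⁻¹ = [1/17; 16/17]
step 0: x' = x̄ + K·y = [-25/17, -43/17]
step 0: P' = (I − K·H)·P̄ = [100/17 2/17; 2/17 32/17]
step 1: x̄ = F·x = [-25/17, 104/17]
step 1: P̄ = F·P·Fᵀ + Q = [168/17 94/17; 94/17 427/17]
step 1: y = z − H·x̄ = [-70/17]
step 1: S = H·P̄·Hᵀ + R = [461/17]
step 1: K = P̄·Hᵀ·S⁻¹ = [94/461; 427/461]
step 1: x' = x̄ + K·y = [-1065/461, 1062/461]
step 1: P' = (I − K·H)·P̄ = [4036/461 188/461; 188/461 854/461]
step 2: x̄ = F·x = [-1065/461, -4251/461]
step 2: P̄ = F·P·Fᵀ + Q = [5880/461 3472/461; 3472/461 11977/461]
step 2: y = z − H·x̄ = [3329/461]
step 2: S = H·P̄·Hᵀ + R = [12899/461]
step 2: K = P̄·Hᵀ·S⁻¹ = [3472/12899; 11977/12899]
step 2: x' = x̄ + K·y = [-4727/12899, -32456/12899]
step 2: P' = (I − K·H)·P̄ = [138376/12899 6944/12899; 6944/12899 23954/12899]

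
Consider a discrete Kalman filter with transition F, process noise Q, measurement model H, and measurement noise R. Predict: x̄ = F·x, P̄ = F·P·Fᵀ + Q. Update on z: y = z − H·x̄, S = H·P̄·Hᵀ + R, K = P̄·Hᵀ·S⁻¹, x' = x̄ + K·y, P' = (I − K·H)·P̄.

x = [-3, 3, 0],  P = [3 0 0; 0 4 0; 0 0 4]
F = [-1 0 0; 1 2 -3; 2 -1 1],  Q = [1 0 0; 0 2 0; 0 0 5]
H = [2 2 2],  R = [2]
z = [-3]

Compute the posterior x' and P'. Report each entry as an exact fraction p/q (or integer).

x' = [76/27, 121/27, -238/27]
P' = [274/81 157/81 -436/81; 157/81 1417/81 -1534/81; -436/81 -1534/81 1975/81]

x̄ = F·x = [3, 3, -9]
P̄ = F·P·Fᵀ + Q = [4 -3 -6; -3 57 -14; -6 -14 25]
y = z − H·x̄ = [3]
S = H·P̄·Hᵀ + R = [162]
K = P̄·Hᵀ·S⁻¹ = [-5/81; 40/81; 5/81]
x' = x̄ + K·y = [76/27, 121/27, -238/27]
P' = (I − K·H)·P̄ = [274/81 157/81 -436/81; 157/81 1417/81 -1534/81; -436/81 -1534/81 1975/81]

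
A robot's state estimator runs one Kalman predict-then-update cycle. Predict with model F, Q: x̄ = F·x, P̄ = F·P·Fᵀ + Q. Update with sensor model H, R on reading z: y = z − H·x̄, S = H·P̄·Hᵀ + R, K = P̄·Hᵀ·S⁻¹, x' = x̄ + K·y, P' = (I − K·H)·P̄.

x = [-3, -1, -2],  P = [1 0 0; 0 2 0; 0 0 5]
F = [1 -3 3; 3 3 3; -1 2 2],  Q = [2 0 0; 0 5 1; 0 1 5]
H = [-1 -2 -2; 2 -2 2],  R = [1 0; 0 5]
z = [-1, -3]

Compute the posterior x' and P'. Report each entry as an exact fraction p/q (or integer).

x' = [-1903924/279607, -234776/279607, 1318180/279607]
P' = [3744418/279607 833814/279607 -2689369/279607; 833814/279607 286047/279607 -663952/279607; -2689369/279607 -663952/279607 2031137/279607]

x̄ = F·x = [-6, -18, -3]
P̄ = F·P·Fᵀ + Q = [66 30 17; 30 77 40; 17 40 34]
y = z − H·x̄ = [-49, -21]
S = H·P̄·Hᵀ + R = [1019 -122; -122 289]
K = P̄·Hᵀ·S⁻¹ = [-33308/279607 88494/279607; -78004/279607 -46474/279607; -45001/279607 2288/279607]
x' = x̄ + K·y = [-1903924/279607, -234776/279607, 1318180/279607]
P' = (I − K·H)·P̄ = [3744418/279607 833814/279607 -2689369/279607; 833814/279607 286047/279607 -663952/279607; -2689369/279607 -663952/279607 2031137/279607]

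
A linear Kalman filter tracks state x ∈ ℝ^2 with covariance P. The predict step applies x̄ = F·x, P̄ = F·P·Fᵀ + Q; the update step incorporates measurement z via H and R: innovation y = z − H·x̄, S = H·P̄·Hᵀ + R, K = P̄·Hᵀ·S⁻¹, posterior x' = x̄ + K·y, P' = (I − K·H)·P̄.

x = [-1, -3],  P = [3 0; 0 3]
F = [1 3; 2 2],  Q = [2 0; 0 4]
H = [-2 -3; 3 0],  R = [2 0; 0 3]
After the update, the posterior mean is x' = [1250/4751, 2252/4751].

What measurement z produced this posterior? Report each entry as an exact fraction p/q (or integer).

x̄ = F·x = [-10, -8]
P̄ = F·P·Fᵀ + Q = [32 24; 24 28]
S = H·P̄·Hᵀ + R = [670 -408; -408 291]
K = P̄·Hᵀ·S⁻¹ = [-68/4751 1472/4751; -1506/4751 -936/4751]
x' − x̄ = [48760/4751, 40260/4751] = K·y
y = (KᵀK)⁻¹·Kᵀ·(x' − x̄) = [-46, 31]
z = y + H·x̄ = [-46, 31] + [44, -30] = [-2, 1]

z = [-2, 1]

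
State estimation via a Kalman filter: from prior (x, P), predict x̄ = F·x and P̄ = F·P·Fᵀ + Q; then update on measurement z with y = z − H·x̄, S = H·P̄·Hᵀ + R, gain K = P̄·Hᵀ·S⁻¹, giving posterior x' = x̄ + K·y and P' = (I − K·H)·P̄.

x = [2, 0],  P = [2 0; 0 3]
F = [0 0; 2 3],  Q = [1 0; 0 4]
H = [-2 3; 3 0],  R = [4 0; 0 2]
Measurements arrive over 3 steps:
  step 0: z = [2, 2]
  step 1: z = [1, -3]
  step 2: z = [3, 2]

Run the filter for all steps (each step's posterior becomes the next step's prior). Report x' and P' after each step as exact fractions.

step 0: x' = [310/559, 46/43], P' = [710/3913 36/301; 36/301 156/301]
step 1: x' = [-846226/1099279, -2716/1099279], P' = [198446/1099279 127080/1099279; 127080/1099279 550680/1099279]
step 2: x' = [155767767/303172132, 371821525/303172132], P' = [13680617/75793033 8753985/75793033; 8753985/75793033 37933935/75793033]

step 0: x̄ = F·x = [0, 4]
step 0: P̄ = F·P·Fᵀ + Q = [1 0; 0 39]
step 0: y = z − H·x̄ = [-10, 2]
step 0: S = H·P̄·Hᵀ + R = [359 -6; -6 11]
step 0: K = P̄·Hᵀ·S⁻¹ = [-4/3913 1065/3913; 99/301 54/301]
step 0: x' = x̄ + K·y = [310/559, 46/43]
step 0: P' = (I − K·H)·P̄ = [710/3913 36/301; 36/301 156/301]
step 1: x̄ = F·x = [0, 2414/559]
step 1: P̄ = F·P·Fᵀ + Q = [1 0; 0 42360/3913]
step 1: y = z − H·x̄ = [-6683/559, -3]
step 1: S = H·P̄·Hᵀ + R = [412544/3913 -6; -6 11]
step 1: K = P̄·Hᵀ·S⁻¹ = [-3913/1099279 297669/1099279; 349470/1099279 190620/1099279]
step 1: x' = x̄ + K·y = [-846226/1099279, -2716/1099279]
step 1: P' = (I − K·H)·P̄ = [198446/1099279 127080/1099279; 127080/1099279 550680/1099279]
step 2: x̄ = F·x = [0, -1700600/1099279]
step 2: P̄ = F·P·Fᵀ + Q = [1 0; 0 11671980/1099279]
step 2: y = z − H·x̄ = [8399637/1099279, 2]
step 2: S = H·P̄·Hᵀ + R = [113842052/1099279 -6; -6 11]
step 2: K = P̄·Hᵀ·S⁻¹ = [-1099279/303172132 41041851/151586066; 96293835/303172132 26261955/151586066]
step 2: x' = x̄ + K·y = [155767767/303172132, 371821525/303172132]
step 2: P' = (I − K·H)·P̄ = [13680617/75793033 8753985/75793033; 8753985/75793033 37933935/75793033]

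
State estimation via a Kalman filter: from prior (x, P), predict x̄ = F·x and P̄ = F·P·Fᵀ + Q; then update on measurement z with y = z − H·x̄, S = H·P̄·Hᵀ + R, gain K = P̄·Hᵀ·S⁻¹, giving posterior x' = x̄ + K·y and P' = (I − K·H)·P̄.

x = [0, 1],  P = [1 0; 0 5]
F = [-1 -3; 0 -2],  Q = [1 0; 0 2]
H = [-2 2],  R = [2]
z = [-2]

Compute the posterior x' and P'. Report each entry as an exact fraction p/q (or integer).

x' = [11/19, -6/19]
P' = [315/19 298/19; 298/19 290/19]

x̄ = F·x = [-3, -2]
P̄ = F·P·Fᵀ + Q = [47 30; 30 22]
y = z − H·x̄ = [-4]
S = H·P̄·Hᵀ + R = [38]
K = P̄·Hᵀ·S⁻¹ = [-17/19; -8/19]
x' = x̄ + K·y = [11/19, -6/19]
P' = (I − K·H)·P̄ = [315/19 298/19; 298/19 290/19]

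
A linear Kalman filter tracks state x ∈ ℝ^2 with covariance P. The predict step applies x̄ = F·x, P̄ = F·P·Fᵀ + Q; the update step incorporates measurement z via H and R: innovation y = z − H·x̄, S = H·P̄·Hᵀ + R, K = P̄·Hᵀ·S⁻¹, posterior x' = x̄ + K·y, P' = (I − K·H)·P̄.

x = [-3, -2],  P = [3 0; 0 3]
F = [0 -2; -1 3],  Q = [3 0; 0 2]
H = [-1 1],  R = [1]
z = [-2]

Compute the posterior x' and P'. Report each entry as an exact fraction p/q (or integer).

x' = [57/28, -1/42]
P' = [57/28 23/14; 23/14 47/21]

x̄ = F·x = [4, -3]
P̄ = F·P·Fᵀ + Q = [15 -18; -18 32]
y = z − H·x̄ = [5]
S = H·P̄·Hᵀ + R = [84]
K = P̄·Hᵀ·S⁻¹ = [-11/28; 25/42]
x' = x̄ + K·y = [57/28, -1/42]
P' = (I − K·H)·P̄ = [57/28 23/14; 23/14 47/21]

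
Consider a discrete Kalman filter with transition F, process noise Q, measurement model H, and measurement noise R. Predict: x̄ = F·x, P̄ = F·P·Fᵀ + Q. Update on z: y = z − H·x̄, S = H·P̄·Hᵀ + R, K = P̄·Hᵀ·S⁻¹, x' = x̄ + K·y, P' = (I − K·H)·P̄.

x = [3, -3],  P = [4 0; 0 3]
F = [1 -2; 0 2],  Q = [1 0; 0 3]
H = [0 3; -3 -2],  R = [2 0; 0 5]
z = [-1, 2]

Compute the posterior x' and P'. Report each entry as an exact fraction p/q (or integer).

x' = [-81/1402, -279/701]
P' = [6053/9814 -726/4907; -726/4907 1074/4907]

x̄ = F·x = [9, -6]
P̄ = F·P·Fᵀ + Q = [17 -12; -12 15]
y = z − H·x̄ = [17, 17]
S = H·P̄·Hᵀ + R = [137 18; 18 74]
K = P̄·Hᵀ·S⁻¹ = [-1089/4907 -3051/9814; 1611/4907 6/4907]
x' = x̄ + K·y = [-81/1402, -279/701]
P' = (I − K·H)·P̄ = [6053/9814 -726/4907; -726/4907 1074/4907]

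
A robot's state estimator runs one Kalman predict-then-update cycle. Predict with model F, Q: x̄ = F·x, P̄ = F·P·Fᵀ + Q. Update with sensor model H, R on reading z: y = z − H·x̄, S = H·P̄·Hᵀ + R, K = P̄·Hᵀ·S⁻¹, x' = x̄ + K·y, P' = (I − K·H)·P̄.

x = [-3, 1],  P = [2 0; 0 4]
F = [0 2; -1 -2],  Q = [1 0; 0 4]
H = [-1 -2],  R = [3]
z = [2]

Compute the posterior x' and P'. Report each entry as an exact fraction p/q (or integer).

x̄ = F·x = [2, 1]
P̄ = F·P·Fᵀ + Q = [17 -16; -16 22]
y = z − H·x̄ = [6]
S = H·P̄·Hᵀ + R = [44]
K = P̄·Hᵀ·S⁻¹ = [15/44; -7/11]
x' = x̄ + K·y = [89/22, -31/11]
P' = (I − K·H)·P̄ = [523/44 -71/11; -71/11 46/11]

x' = [89/22, -31/11]
P' = [523/44 -71/11; -71/11 46/11]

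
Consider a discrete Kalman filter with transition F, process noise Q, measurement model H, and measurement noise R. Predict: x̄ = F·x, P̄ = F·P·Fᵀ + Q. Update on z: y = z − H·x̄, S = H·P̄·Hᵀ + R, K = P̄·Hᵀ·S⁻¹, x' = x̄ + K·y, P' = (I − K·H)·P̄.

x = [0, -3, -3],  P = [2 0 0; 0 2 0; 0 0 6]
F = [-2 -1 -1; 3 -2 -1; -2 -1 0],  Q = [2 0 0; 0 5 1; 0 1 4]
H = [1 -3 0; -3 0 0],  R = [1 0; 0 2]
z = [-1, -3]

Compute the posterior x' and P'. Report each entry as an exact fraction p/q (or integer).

x̄ = F·x = [6, 9, 3]
P̄ = F·P·Fᵀ + Q = [18 -2 10; -2 37 -7; 10 -7 14]
y = z − H·x̄ = [20, 15]
S = H·P̄·Hᵀ + R = [364 -72; -72 164]
K = P̄·Hᵀ·S⁻¹ = [3/3407 -2241/6814; -4525/13628 -372/3407; 731/13628 -543/3407]
x' = x̄ + K·y = [7389/6814, 2458/3407, 5731/3407]
P' = (I − K·H)·P̄ = [747/3407 248/3407 362/3407; 248/3407 1839/13628 239/13628; 362/3407 239/13628 102971/13628]

x' = [7389/6814, 2458/3407, 5731/3407]
P' = [747/3407 248/3407 362/3407; 248/3407 1839/13628 239/13628; 362/3407 239/13628 102971/13628]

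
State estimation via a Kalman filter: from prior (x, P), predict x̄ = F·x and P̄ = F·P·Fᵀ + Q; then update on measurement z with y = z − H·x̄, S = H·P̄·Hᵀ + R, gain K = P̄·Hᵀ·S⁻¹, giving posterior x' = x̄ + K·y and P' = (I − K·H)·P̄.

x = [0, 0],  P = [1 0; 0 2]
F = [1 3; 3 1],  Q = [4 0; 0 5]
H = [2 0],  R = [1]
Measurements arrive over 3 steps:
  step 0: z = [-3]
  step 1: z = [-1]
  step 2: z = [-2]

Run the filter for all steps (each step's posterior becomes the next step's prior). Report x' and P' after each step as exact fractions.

step 0: x' = [-46/31, -18/31], P' = [23/93 3/31; 3/31 388/31]
step 1: x' = [-22150/43793, -180570/43793], P' = [10925/43793 3651/43793; 3651/43793 316662/43793]
step 2: x' = [-12795704/12275637, -631048/371989], P' = [3057961/12275637 30887/371989; 30887/371989 2695478/371989]

step 0: x̄ = F·x = [0, 0]
step 0: P̄ = F·P·Fᵀ + Q = [23 9; 9 16]
step 0: y = z − H·x̄ = [-3]
step 0: S = H·P̄·Hᵀ + R = [93]
step 0: K = P̄·Hᵀ·S⁻¹ = [46/93; 6/31]
step 0: x' = x̄ + K·y = [-46/31, -18/31]
step 0: P' = (I − K·H)·P̄ = [23/93 3/31; 3/31 388/31]
step 1: x̄ = F·x = [-100/31, -156/31]
step 1: P̄ = F·P·Fᵀ + Q = [10925/93 1217/31; 1217/31 630/31]
step 1: y = z − H·x̄ = [169/31]
step 1: S = H·P̄·Hᵀ + R = [43793/93]
step 1: K = P̄·Hᵀ·S⁻¹ = [21850/43793; 7302/43793]
step 1: x' = x̄ + K·y = [-22150/43793, -180570/43793]
step 1: P' = (I − K·H)·P̄ = [10925/43793 3651/43793; 3651/43793 316662/43793]
step 2: x̄ = F·x = [-563860/43793, -247020/43793]
step 2: P̄ = F·P·Fᵀ + Q = [3057961/43793 1019271/43793; 1019271/43793 655858/43793]
step 2: y = z − H·x̄ = [1040134/43793]
step 2: S = H·P̄·Hᵀ + R = [12275637/43793]
step 2: K = P̄·Hᵀ·S⁻¹ = [6115922/12275637; 61774/371989]
step 2: x' = x̄ + K·y = [-12795704/12275637, -631048/371989]
step 2: P' = (I − K·H)·P̄ = [3057961/12275637 30887/371989; 30887/371989 2695478/371989]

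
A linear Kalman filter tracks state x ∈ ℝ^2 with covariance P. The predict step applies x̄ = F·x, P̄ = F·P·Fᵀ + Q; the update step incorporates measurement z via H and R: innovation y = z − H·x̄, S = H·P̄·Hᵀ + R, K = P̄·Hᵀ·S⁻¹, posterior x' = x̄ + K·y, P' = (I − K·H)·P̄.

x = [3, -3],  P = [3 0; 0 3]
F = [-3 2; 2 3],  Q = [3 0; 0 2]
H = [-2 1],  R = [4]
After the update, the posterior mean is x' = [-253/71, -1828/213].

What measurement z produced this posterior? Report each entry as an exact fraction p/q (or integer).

z = [-2]

x̄ = F·x = [-15, -3]
P̄ = F·P·Fᵀ + Q = [42 0; 0 41]
S = H·P̄·Hᵀ + R = [213]
K = P̄·Hᵀ·S⁻¹ = [-28/71; 41/213]
x' − x̄ = [812/71, -1189/213] = K·y
y = (KᵀK)⁻¹·Kᵀ·(x' − x̄) = [-29]
z = y + H·x̄ = [-29] + [27] = [-2]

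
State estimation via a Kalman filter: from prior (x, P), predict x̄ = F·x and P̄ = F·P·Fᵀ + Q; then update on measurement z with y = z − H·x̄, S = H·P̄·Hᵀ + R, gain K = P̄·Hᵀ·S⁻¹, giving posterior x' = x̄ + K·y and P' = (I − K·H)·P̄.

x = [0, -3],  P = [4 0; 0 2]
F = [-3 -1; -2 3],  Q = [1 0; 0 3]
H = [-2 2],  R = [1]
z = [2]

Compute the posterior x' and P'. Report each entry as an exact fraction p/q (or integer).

x' = [-87/23, -461/161]
P' = [645/23 642/23; 642/23 4513/161]

x̄ = F·x = [3, -9]
P̄ = F·P·Fᵀ + Q = [39 18; 18 37]
y = z − H·x̄ = [26]
S = H·P̄·Hᵀ + R = [161]
K = P̄·Hᵀ·S⁻¹ = [-6/23; 38/161]
x' = x̄ + K·y = [-87/23, -461/161]
P' = (I − K·H)·P̄ = [645/23 642/23; 642/23 4513/161]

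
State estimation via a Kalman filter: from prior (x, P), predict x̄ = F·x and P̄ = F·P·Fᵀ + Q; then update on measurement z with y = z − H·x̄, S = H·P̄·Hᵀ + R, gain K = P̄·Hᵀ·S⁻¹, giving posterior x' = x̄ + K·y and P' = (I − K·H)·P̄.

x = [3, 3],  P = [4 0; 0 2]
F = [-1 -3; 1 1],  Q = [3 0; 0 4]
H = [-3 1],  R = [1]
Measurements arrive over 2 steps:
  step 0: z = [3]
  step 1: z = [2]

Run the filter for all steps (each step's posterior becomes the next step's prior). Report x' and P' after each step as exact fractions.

step 0: x' = [-237/296, 27/37], P' = [175/296 55/37; 55/37 170/37]
step 1: x' = [-35493/45868, -3647/11467], P' = [10945/22934 52209/45868; 52209/45868 81019/22934]

step 0: x̄ = F·x = [-12, 6]
step 0: P̄ = F·P·Fᵀ + Q = [25 -10; -10 10]
step 0: y = z − H·x̄ = [-39]
step 0: S = H·P̄·Hᵀ + R = [296]
step 0: K = P̄·Hᵀ·S⁻¹ = [-85/296; 5/37]
step 0: x' = x̄ + K·y = [-237/296, 27/37]
step 0: P' = (I − K·H)·P̄ = [175/296 55/37; 55/37 170/37]
step 1: x̄ = F·x = [-411/296, -21/296]
step 1: P̄ = F·P·Fᵀ + Q = [15943/296 -6015/296; -6015/296 3599/296]
step 1: y = z − H·x̄ = [-155/74]
step 1: S = H·P̄·Hᵀ + R = [22934/37]
step 1: K = P̄·Hᵀ·S⁻¹ = [-13461/45868; 5411/45868]
step 1: x' = x̄ + K·y = [-35493/45868, -3647/11467]
step 1: P' = (I − K·H)·P̄ = [10945/22934 52209/45868; 52209/45868 81019/22934]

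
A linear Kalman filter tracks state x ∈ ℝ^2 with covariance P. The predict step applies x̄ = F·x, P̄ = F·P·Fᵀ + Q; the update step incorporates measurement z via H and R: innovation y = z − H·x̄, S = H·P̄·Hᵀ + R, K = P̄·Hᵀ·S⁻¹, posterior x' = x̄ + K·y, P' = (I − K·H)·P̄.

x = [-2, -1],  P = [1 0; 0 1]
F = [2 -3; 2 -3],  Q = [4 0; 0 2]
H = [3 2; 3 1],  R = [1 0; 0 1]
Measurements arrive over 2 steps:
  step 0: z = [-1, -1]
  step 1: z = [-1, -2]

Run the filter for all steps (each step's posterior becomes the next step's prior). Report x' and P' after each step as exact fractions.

step 0: x' = [-187/695, -89/695], P' = [447/1390 -761/1390; -761/1390 1563/1390]
step 1: x' = [-1818899/2589215, 1101657/2589215], P' = [835757/2589215 -1424391/2589215; -1424391/2589215 2926523/2589215]

step 0: x̄ = F·x = [-1, -1]
step 0: P̄ = F·P·Fᵀ + Q = [17 13; 13 15]
step 0: y = z − H·x̄ = [4, 3]
step 0: S = H·P̄·Hᵀ + R = [370 300; 300 247]
step 0: K = P̄·Hᵀ·S⁻¹ = [-181/1390 58/139; 843/1390 -72/139]
step 0: x' = x̄ + K·y = [-187/695, -89/695]
step 0: P' = (I − K·H)·P̄ = [447/1390 -761/1390; -761/1390 1563/1390]
step 1: x̄ = F·x = [-107/695, -107/695]
step 1: P̄ = F·P·Fᵀ + Q = [30547/1390 24987/1390; 24987/1390 27767/1390]
step 1: y = z − H·x̄ = [-32/139, -962/695]
step 1: S = H·P̄·Hᵀ + R = [137445/278 55534/139; 55534/139 227001/695]
step 1: K = P̄·Hᵀ·S⁻¹ = [-341511/2589215 216576/517843; 1579873/2589215 -269330/517843]
step 1: x' = x̄ + K·y = [-1818899/2589215, 1101657/2589215]
step 1: P' = (I − K·H)·P̄ = [835757/2589215 -1424391/2589215; -1424391/2589215 2926523/2589215]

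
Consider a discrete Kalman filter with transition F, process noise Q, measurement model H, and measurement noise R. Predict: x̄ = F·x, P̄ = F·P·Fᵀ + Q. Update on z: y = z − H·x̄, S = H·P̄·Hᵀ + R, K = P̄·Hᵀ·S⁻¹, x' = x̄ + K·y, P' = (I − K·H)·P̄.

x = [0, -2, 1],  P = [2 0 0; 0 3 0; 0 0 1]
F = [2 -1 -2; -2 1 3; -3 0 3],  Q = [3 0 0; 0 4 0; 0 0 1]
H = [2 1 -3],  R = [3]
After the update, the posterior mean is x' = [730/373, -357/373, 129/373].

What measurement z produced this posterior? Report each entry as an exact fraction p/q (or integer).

x̄ = F·x = [0, 1, 3]
P̄ = F·P·Fᵀ + Q = [18 -17 -18; -17 24 21; -18 21 28]
S = H·P̄·Hᵀ + R = [373]
K = P̄·Hᵀ·S⁻¹ = [73/373; -73/373; -99/373]
x' − x̄ = [730/373, -730/373, -990/373] = K·y
y = (KᵀK)⁻¹·Kᵀ·(x' − x̄) = [10]
z = y + H·x̄ = [10] + [-8] = [2]

z = [2]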